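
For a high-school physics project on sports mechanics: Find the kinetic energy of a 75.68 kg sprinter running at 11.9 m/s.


KE = 0.5 * m * v^2
KE = 0.5 * 75.68 * 11.9^2
KE = 0.5 * 75.68 * 141.61 = 5358.5224 J

5358.5224 J


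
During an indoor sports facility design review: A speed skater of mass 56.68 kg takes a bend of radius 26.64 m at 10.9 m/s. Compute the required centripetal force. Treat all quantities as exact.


Fc = m * v^2 / r
v^2 = 10.9^2 = 118.81
Fc = 56.68 * 118.81 / 26.64
Fc = 6734.1508 / 26.64 = 252.7834 N

252.7834 N


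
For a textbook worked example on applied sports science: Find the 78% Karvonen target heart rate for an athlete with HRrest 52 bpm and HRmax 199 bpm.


Target = HRrest + pct*(HRmax - HRrest)
Heart rate reserve = HRmax - HRrest = 199 - 52 = 147 bpm
Fraction = 78% = 0.78
Target = 52 + 0.78 * 147
Target = 52 + 114.66 = 166.66 bpm

166.66 bpm


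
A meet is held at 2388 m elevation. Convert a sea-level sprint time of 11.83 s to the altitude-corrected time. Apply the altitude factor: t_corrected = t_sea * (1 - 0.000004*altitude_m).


Correction factor = 1 - 0.000004 * 2388 = 0.990448
t_corrected = t_sea * factor = 11.83 * 0.990448
t_corrected = 11.717 s

11.717 s


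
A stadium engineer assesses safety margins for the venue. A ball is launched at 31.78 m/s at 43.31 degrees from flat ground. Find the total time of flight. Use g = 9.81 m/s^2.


T = 2*v*sin(theta)/g
sin(theta) = sin(43.31 deg) = 0.6859
T = 2*31.78*0.6859 / 9.81
T = 43.5987 / 9.81 = 4.4443 s

4.4443 s


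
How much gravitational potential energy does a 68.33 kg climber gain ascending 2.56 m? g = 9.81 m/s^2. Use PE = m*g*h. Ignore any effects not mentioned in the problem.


PE = m * g * h
PE = 68.33 * 9.81 * 2.56
PE = 670.3173 * 2.56 = 1716.0123 J

1716.0123 J


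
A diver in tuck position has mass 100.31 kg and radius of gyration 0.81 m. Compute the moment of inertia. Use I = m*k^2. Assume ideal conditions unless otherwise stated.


I = m * k^2
I = 100.31 * 0.81^2
I = 100.31 * 0.6561 = 65.8134 kg*m^2

65.8134 kg*m^2


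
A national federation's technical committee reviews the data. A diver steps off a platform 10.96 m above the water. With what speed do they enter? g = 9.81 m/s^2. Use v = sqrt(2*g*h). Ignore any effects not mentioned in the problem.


v = sqrt(2 * g * h)
v = sqrt(2 * 9.81 * 10.96)
v = sqrt(215.0352) = 14.6641 m/s

14.6641 m/s


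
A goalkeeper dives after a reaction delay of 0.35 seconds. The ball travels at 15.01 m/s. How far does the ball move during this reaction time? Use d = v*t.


d = v * t
d = 15.01 * 0.35
d = 5.2535 m

5.2535 m


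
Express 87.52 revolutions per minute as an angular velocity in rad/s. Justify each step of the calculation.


omega = RPM * 2 * pi / 60
omega = 87.52 * 2 * 3.14159 / 60
omega = 549.9044 / 60 = 9.1651 rad/s

9.1651 rad/s


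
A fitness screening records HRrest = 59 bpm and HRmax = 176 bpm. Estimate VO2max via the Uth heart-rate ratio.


VO2max = 15.3 * HRmax / HRrest
VO2max = 15.3 * 176 / 59
VO2max = 2692.8 / 59 = 45.6407 mL/kg/min

45.6407 mL/kg/min


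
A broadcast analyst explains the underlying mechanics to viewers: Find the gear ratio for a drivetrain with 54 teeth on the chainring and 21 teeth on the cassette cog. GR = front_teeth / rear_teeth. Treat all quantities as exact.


GR = front_teeth / rear_teeth
GR = 54 / 21
GR = 2.5714

2.5714


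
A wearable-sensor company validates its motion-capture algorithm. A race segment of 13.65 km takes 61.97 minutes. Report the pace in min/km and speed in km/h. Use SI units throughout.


Pace = time / distance = 61.97 min / 13.65 km = 4.5399 min/km
Speed = distance / time_in_hours = 13.65 / 1.0328 hr
Speed = 13.2161 km/h

4.5399 min/km, 13.2161 km/h


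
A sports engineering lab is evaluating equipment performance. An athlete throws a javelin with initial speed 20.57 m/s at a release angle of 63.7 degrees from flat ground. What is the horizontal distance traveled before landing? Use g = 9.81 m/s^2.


R = v^2 * sin(2*theta) / g
Convert angle to radians: theta = 63.7 deg = 1.1118 rad
sin(2*theta) = sin(2.2235) = 0.7944
R = 20.57^2 * 0.7944 / 9.81
R = 423.1249 * 0.7944 / 9.81 = 34.2647 m

34.2647 m


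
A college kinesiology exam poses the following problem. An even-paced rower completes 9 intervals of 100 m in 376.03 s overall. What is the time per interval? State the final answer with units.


Split time = total_time / n_laps = 376.03 / 9
Split time = 41.7811 s per lap

41.7811 s


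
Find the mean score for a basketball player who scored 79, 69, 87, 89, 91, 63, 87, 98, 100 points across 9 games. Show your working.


Average = sum / n
Sum = 763
Average = 763 / 9 = 84.7778

84.7778


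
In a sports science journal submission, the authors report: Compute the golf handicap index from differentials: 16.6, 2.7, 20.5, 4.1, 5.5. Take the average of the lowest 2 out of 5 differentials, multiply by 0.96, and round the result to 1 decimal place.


All differentials: 16.6, 2.7, 20.5, 4.1, 5.5
Sorted: 2.7, 4.1, 5.5, 16.6, 20.5
Best 2: 2.7, 4.1
Average of best = 6.8 / 2 = 3.4
Raw index = 3.4 * 0.96 = 3.264
Handicap index = round(3.264, 1) = 3.3

3.3


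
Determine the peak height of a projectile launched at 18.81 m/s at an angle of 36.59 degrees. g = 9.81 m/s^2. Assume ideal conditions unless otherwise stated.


H = (v*sin(theta))^2 / (2*g)
vy = v*sin(theta) = 18.81 * sin(36.59 deg) = 11.2124 m/s
H = vy^2 / (2*g) = 125.7169 / (2*9.81)
H = 125.7169 / 19.62 = 6.4076 m

6.4076 m


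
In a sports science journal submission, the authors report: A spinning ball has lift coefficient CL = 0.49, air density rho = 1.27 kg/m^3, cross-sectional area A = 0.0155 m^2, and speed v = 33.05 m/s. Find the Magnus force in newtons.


FM = 0.5 * CL * rho * A * v^2
FM = 0.5 * 0.49 * 1.27 * 0.0155 * 33.05^2
v^2 = 1092.3025
FM = 0.5 * 0.49 * 1.27 * 0.0155 * 1092.3025 = 5.268 N

5.268 N


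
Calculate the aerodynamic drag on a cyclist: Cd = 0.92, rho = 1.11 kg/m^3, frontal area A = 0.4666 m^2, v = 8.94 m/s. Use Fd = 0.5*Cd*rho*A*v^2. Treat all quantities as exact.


Fd = 0.5 * Cd * rho * A * v^2
Fd = 0.5 * 0.92 * 1.11 * 0.4666 * 8.94^2
v^2 = 79.9236
Fd = 0.5 * 0.92 * 1.11 * 0.4666 * 79.9236 = 19.0415 N

19.0415 N


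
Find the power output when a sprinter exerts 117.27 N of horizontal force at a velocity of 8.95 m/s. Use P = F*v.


P = F * v
P = 117.27 * 8.95
P = 1049.5665 W

1049.5665 W


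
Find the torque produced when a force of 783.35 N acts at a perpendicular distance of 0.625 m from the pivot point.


tau = F * d
tau = 783.35 * 0.625
tau = 489.5938 N*m

489.5938 N*m


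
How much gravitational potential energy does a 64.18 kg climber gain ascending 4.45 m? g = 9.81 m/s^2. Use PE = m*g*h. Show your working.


PE = m * g * h
PE = 64.18 * 9.81 * 4.45
PE = 629.6058 * 4.45 = 2801.7458 J

2801.7458 J


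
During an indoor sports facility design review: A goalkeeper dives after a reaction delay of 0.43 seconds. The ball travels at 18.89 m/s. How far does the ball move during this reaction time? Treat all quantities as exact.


d = v * t
d = 18.89 * 0.43
d = 8.1227 m

8.1227 m


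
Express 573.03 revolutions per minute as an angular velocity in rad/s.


omega = RPM * 2 * pi / 60
omega = 573.03 * 2 * 3.14159 / 60
omega = 3600.4537 / 60 = 60.0076 rad/s

60.0076 rad/s


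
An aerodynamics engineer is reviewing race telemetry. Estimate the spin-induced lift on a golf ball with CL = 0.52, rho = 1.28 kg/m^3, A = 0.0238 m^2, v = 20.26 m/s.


FM = 0.5 * CL * rho * A * v^2
FM = 0.5 * 0.52 * 1.28 * 0.0238 * 20.26^2
v^2 = 410.4676
FM = 0.5 * 0.52 * 1.28 * 0.0238 * 410.4676 = 3.2512 N

3.2512 N


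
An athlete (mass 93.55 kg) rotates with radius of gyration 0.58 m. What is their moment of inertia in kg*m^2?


I = m * k^2
I = 93.55 * 0.58^2
I = 93.55 * 0.3364 = 31.4702 kg*m^2

31.4702 kg*m^2


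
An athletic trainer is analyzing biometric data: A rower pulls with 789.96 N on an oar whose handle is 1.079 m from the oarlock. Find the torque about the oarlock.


tau = F * d
tau = 789.96 * 1.079
tau = 852.3668 N*m

852.3668 N*m


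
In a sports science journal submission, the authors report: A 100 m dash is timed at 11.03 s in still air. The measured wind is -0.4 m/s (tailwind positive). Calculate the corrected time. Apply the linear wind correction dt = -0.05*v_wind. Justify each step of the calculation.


dt = -0.05 * v_wind = -0.05 * -0.4 = 0.02 s
t_corrected = t_still + dt = 11.03 + (0.02)
t_corrected = 11.05 s

11.05 s


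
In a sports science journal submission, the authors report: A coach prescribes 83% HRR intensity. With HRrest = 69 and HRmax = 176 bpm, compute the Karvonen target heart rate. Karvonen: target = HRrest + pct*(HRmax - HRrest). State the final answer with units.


Target = HRrest + pct*(HRmax - HRrest)
Heart rate reserve = HRmax - HRrest = 176 - 69 = 107 bpm
Fraction = 83% = 0.83
Target = 69 + 0.83 * 107
Target = 69 + 88.81 = 157.81 bpm

157.81 bpm


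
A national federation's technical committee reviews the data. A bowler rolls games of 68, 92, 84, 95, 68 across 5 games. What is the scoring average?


Average = sum / n
Sum = 407
Average = 407 / 5 = 81.4

81.4


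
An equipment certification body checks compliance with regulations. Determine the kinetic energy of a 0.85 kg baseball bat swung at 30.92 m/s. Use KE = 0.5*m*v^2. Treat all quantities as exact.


KE = 0.5 * m * v^2
KE = 0.5 * 0.85 * 30.92^2
KE = 0.5 * 0.85 * 956.0464 = 406.3197 J

406.3197 J


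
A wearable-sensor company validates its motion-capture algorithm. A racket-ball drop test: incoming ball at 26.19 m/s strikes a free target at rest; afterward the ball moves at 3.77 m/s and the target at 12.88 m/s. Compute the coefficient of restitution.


e = (v2_after - v1_after) / (v1_before - v2_before)
Numerator = 12.88 - 3.77 = 9.11
Denominator = 26.19 - 0 = 26.19
e = 9.11 / 26.19 = 0.3478

0.3478


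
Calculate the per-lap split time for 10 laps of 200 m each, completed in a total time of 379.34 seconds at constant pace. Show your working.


Split time = total_time / n_laps = 379.34 / 10
Split time = 37.934 s per lap

37.934 s


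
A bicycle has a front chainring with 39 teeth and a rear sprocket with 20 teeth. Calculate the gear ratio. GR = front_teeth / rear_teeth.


GR = front_teeth / rear_teeth
GR = 39 / 20
GR = 1.95

1.95


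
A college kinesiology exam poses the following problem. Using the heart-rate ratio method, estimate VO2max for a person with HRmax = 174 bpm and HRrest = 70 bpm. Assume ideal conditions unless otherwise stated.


VO2max = 15.3 * HRmax / HRrest
VO2max = 15.3 * 174 / 70
VO2max = 2662.2 / 70 = 38.0314 mL/kg/min

38.0314 mL/kg/min


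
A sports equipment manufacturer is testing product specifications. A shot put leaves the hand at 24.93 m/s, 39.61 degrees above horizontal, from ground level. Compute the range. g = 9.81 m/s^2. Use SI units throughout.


R = v^2 * sin(2*theta) / g
Convert angle to radians: theta = 39.61 deg = 0.6913 rad
sin(2*theta) = sin(1.3826) = 0.9824
R = 24.93^2 * 0.9824 / 9.81
R = 621.5049 * 0.9824 / 9.81 = 62.2362 m

62.2362 m


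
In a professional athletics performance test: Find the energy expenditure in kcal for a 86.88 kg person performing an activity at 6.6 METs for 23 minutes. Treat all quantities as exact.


kcal = MET * mass * time_hr
Convert time: 23 min = 0.3833 hr
kcal = 6.6 * 86.88 * 0.3833
kcal = 219.8064 kcal

219.8064 kcal


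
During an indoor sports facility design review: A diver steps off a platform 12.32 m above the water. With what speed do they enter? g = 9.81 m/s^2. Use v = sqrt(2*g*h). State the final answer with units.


v = sqrt(2 * g * h)
v = sqrt(2 * 9.81 * 12.32)
v = sqrt(241.7184) = 15.5473 m/s

15.5473 m/s


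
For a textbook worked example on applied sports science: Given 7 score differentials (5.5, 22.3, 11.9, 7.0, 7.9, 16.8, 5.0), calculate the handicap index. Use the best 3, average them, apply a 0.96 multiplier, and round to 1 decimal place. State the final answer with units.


All differentials: 5.5, 22.3, 11.9, 7.0, 7.9, 16.8, 5.0
Sorted: 5.0, 5.5, 7.0, 7.9, 11.9, 16.8, 22.3
Best 3: 5.0, 5.5, 7.0
Average of best = 17.5 / 3 = 5.8333
Raw index = 5.8333 * 0.96 = 5.6
Handicap index = round(5.6, 1) = 5.6

5.6


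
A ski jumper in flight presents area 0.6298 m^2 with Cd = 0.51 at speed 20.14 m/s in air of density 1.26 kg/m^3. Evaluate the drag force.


Fd = 0.5 * Cd * rho * A * v^2
Fd = 0.5 * 0.51 * 1.26 * 0.6298 * 20.14^2
v^2 = 405.6196
Fd = 0.5 * 0.51 * 1.26 * 0.6298 * 405.6196 = 82.079 N

82.079 N


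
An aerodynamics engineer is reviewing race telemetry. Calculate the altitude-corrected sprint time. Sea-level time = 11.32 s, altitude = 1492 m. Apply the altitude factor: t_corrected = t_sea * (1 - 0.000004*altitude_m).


Correction factor = 1 - 0.000004 * 1492 = 0.994032
t_corrected = t_sea * factor = 11.32 * 0.994032
t_corrected = 11.2524 s

11.2524 s


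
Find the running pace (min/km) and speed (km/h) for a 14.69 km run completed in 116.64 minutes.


Pace = time / distance = 116.64 min / 14.69 km = 7.9401 min/km
Speed = distance / time_in_hours = 14.69 / 1.944 hr
Speed = 7.5566 km/h

7.9401 min/km, 7.5566 km/h


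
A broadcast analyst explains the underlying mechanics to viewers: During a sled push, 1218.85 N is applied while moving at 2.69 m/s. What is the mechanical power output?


P = F * v
P = 1218.85 * 2.69
P = 3278.7065 W

3278.7065 W


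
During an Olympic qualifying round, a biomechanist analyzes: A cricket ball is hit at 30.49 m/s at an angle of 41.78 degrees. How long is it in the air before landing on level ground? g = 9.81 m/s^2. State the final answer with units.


T = 2*v*sin(theta)/g
sin(theta) = sin(41.78 deg) = 0.6663
T = 2*30.49*0.6663 / 9.81
T = 40.6293 / 9.81 = 4.1416 s

4.1416 s


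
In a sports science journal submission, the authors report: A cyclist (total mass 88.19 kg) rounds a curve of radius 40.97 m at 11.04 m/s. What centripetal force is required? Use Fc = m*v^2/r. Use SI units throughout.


Fc = m * v^2 / r
v^2 = 11.04^2 = 121.8816
Fc = 88.19 * 121.8816 / 40.97
Fc = 10748.7383 / 40.97 = 262.3563 N

262.3563 N


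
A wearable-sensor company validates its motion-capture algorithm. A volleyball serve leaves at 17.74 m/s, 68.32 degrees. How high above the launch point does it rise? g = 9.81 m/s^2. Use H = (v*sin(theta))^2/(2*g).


H = (v*sin(theta))^2 / (2*g)
vy = v*sin(theta) = 17.74 * sin(68.32 deg) = 16.4851 m/s
H = vy^2 / (2*g) = 271.7585 / (2*9.81)
H = 271.7585 / 19.62 = 13.8511 m

13.8511 m


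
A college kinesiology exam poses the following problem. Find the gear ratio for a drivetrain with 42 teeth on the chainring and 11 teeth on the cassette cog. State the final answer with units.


GR = front_teeth / rear_teeth
GR = 42 / 11
GR = 3.8182

3.8182


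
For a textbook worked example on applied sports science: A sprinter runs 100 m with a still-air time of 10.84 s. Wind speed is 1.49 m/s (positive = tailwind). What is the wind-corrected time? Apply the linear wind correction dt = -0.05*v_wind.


dt = -0.05 * v_wind = -0.05 * 1.49 = -0.0745 s
t_corrected = t_still + dt = 10.84 + (-0.0745)
t_corrected = 10.7655 s

10.7655 s


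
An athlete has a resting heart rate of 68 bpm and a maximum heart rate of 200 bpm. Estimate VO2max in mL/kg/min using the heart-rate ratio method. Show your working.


VO2max = 15.3 * HRmax / HRrest
VO2max = 15.3 * 200 / 68
VO2max = 3060 / 68 = 45 mL/kg/min

45 mL/kg/min


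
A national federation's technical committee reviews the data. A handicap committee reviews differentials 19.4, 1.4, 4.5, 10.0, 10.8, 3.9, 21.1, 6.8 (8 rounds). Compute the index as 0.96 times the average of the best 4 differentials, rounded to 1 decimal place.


All differentials: 19.4, 1.4, 4.5, 10.0, 10.8, 3.9, 21.1, 6.8
Sorted: 1.4, 3.9, 4.5, 6.8, 10.0, 10.8, 19.4, 21.1
Best 4: 1.4, 3.9, 4.5, 6.8
Average of best = 16.6 / 4 = 4.15
Raw index = 4.15 * 0.96 = 3.984
Handicap index = round(3.984, 1) = 4.0

4.0


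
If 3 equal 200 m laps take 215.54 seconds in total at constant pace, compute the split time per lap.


Split time = total_time / n_laps = 215.54 / 3
Split time = 71.8467 s per lap

71.8467 s


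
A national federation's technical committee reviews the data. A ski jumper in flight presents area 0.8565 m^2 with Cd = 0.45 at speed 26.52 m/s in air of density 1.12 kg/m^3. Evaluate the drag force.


Fd = 0.5 * Cd * rho * A * v^2
Fd = 0.5 * 0.45 * 1.12 * 0.8565 * 26.52^2
v^2 = 703.3104
Fd = 0.5 * 0.45 * 1.12 * 0.8565 * 703.3104 = 151.8011 N

151.8011 N


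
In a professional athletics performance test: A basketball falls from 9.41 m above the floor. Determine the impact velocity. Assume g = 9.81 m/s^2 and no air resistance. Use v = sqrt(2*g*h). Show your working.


v = sqrt(2 * g * h)
v = sqrt(2 * 9.81 * 9.41)
v = sqrt(184.6242) = 13.5876 m/s

13.5876 m/s


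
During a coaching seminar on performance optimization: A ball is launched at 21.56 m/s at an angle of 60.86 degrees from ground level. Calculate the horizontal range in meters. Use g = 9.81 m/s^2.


R = v^2 * sin(2*theta) / g
Convert angle to radians: theta = 60.86 deg = 1.0622 rad
sin(2*theta) = sin(2.1244) = 0.8506
R = 21.56^2 * 0.8506 / 9.81
R = 464.8336 * 0.8506 / 9.81 = 40.3058 m

40.3058 m


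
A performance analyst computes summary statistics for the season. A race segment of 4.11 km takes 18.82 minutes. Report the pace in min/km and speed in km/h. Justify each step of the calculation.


Pace = time / distance = 18.82 min / 4.11 km = 4.5791 min/km
Speed = distance / time_in_hours = 4.11 / 0.3137 hr
Speed = 13.1031 km/h

4.5791 min/km, 13.1031 km/h


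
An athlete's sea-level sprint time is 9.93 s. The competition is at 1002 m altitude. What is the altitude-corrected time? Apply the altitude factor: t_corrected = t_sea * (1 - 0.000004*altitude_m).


Correction factor = 1 - 0.000004 * 1002 = 0.995992
t_corrected = t_sea * factor = 9.93 * 0.995992
t_corrected = 9.8902 s

9.8902 s


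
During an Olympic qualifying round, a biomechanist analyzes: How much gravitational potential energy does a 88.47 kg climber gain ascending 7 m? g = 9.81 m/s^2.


PE = m * g * h
PE = 88.47 * 9.81 * 7
PE = 867.8907 * 7 = 6075.2349 J

6075.2349 J


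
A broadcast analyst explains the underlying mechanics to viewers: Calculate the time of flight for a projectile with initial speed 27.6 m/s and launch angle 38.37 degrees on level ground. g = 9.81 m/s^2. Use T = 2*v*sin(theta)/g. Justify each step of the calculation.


T = 2*v*sin(theta)/g
sin(theta) = sin(38.37 deg) = 0.6207
T = 2*27.6*0.6207 / 9.81
T = 34.2647 / 9.81 = 3.4928 s

3.4928 s


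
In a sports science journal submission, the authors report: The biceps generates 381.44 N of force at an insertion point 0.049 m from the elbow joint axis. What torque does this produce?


tau = F * d
tau = 381.44 * 0.049
tau = 18.6906 N*m

18.6906 N*m


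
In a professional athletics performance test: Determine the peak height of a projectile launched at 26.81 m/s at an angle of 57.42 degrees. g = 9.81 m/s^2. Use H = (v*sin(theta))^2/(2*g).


H = (v*sin(theta))^2 / (2*g)
vy = v*sin(theta) = 26.81 * sin(57.42 deg) = 22.5912 m/s
H = vy^2 / (2*g) = 510.3618 / (2*9.81)
H = 510.3618 / 19.62 = 26.0123 m

26.0123 m


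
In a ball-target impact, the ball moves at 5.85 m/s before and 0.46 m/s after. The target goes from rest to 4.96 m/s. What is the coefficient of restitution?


e = (v2_after - v1_after) / (v1_before - v2_before)
Numerator = 4.96 - 0.46 = 4.5
Denominator = 5.85 - 0 = 5.85
e = 4.5 / 5.85 = 0.7692

0.7692


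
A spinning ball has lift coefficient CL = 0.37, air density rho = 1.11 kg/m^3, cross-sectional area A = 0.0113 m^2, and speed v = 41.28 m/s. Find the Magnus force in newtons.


FM = 0.5 * CL * rho * A * v^2
FM = 0.5 * 0.37 * 1.11 * 0.0113 * 41.28^2
v^2 = 1704.0384
FM = 0.5 * 0.37 * 1.11 * 0.0113 * 1704.0384 = 3.9541 N

3.9541 N


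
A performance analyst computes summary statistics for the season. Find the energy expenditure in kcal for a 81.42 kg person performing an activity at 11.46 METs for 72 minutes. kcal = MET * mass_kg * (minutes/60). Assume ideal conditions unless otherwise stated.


kcal = MET * mass * time_hr
Convert time: 72 min = 1.2 hr
kcal = 11.46 * 81.42 * 1.2
kcal = 1119.6878 kcal

1119.6878 kcal


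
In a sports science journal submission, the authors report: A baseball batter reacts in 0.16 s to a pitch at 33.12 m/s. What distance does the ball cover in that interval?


d = v * t
d = 33.12 * 0.16
d = 5.2992 m

5.2992 m


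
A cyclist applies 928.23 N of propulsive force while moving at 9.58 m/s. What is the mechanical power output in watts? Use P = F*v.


P = F * v
P = 928.23 * 9.58
P = 8892.4434 W

8892.4434 W


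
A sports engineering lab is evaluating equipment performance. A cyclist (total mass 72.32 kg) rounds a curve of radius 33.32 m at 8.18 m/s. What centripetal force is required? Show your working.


Fc = m * v^2 / r
v^2 = 8.18^2 = 66.9124
Fc = 72.32 * 66.9124 / 33.32
Fc = 4839.1048 / 33.32 = 145.2312 N

145.2312 N


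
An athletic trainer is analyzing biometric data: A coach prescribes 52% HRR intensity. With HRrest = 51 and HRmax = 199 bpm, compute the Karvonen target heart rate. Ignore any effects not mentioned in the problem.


Target = HRrest + pct*(HRmax - HRrest)
Heart rate reserve = HRmax - HRrest = 199 - 51 = 148 bpm
Fraction = 52% = 0.52
Target = 51 + 0.52 * 148
Target = 51 + 76.96 = 127.96 bpm

127.96 bpm


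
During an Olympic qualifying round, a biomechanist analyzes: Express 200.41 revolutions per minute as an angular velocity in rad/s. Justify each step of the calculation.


omega = RPM * 2 * pi / 60
omega = 200.41 * 2 * 3.14159 / 60
omega = 1259.2132 / 60 = 20.9869 rad/s

20.9869 rad/s


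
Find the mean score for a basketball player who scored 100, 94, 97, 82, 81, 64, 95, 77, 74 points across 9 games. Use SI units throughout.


Average = sum / n
Sum = 764
Average = 764 / 9 = 84.8889

84.8889


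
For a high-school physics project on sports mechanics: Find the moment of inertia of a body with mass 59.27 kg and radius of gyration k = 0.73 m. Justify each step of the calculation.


I = m * k^2
I = 59.27 * 0.73^2
I = 59.27 * 0.5329 = 31.585 kg*m^2

31.585 kg*m^2


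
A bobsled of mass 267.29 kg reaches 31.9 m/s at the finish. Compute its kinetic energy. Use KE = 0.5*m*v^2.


KE = 0.5 * m * v^2
KE = 0.5 * 267.29 * 31.9^2
KE = 0.5 * 267.29 * 1017.61 = 135998.4885 J

135998.4885 J


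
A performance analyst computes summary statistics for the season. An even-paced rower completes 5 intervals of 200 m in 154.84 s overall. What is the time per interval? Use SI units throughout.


Split time = total_time / n_laps = 154.84 / 5
Split time = 30.968 s per lap

30.968 s


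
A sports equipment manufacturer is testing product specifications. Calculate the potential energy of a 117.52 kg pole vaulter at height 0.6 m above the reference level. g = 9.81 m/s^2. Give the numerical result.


PE = m * g * h
PE = 117.52 * 9.81 * 0.6
PE = 1152.8712 * 0.6 = 691.7227 J

691.7227 J


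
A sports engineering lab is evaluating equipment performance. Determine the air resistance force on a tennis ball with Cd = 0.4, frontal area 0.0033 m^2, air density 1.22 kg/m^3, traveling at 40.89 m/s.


Fd = 0.5 * Cd * rho * A * v^2
Fd = 0.5 * 0.4 * 1.22 * 0.0033 * 40.89^2
v^2 = 1671.9921
Fd = 0.5 * 0.4 * 1.22 * 0.0033 * 1671.9921 = 1.3463 N

1.3463 N


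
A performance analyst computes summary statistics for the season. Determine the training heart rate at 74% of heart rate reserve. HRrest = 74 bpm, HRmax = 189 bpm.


Target = HRrest + pct*(HRmax - HRrest)
Heart rate reserve = HRmax - HRrest = 189 - 74 = 115 bpm
Fraction = 74% = 0.74
Target = 74 + 0.74 * 115
Target = 74 + 85.1 = 159.1 bpm

159.1 bpm


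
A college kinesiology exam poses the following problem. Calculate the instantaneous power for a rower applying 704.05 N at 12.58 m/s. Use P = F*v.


P = F * v
P = 704.05 * 12.58
P = 8856.949 W

8856.949 W


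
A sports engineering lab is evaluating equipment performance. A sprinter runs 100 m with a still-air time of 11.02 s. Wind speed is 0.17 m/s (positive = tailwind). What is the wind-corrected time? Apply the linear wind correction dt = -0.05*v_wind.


dt = -0.05 * v_wind = -0.05 * 0.17 = -0.0085 s
t_corrected = t_still + dt = 11.02 + (-0.0085)
t_corrected = 11.0115 s

11.0115 s


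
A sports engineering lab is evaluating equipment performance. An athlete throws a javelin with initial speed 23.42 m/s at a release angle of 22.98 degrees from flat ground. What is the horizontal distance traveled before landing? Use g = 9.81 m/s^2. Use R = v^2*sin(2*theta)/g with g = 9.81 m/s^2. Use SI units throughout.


R = v^2 * sin(2*theta) / g
Convert angle to radians: theta = 22.98 deg = 0.4011 rad
sin(2*theta) = sin(0.8022) = 0.7189
R = 23.42^2 * 0.7189 / 9.81
R = 548.4964 * 0.7189 / 9.81 = 40.1926 m

40.1926 m


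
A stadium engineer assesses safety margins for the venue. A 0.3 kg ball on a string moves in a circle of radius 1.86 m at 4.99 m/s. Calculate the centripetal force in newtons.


Fc = m * v^2 / r
v^2 = 4.99^2 = 24.9001
Fc = 0.3 * 24.9001 / 1.86
Fc = 7.47 / 1.86 = 4.0161 N

4.0161 N


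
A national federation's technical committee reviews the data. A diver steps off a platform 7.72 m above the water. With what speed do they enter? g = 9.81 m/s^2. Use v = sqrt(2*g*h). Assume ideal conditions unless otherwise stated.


v = sqrt(2 * g * h)
v = sqrt(2 * 9.81 * 7.72)
v = sqrt(151.4664) = 12.3072 m/s

12.3072 m/s


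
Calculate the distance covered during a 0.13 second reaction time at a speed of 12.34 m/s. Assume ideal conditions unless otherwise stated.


d = v * t
d = 12.34 * 0.13
d = 1.6042 m

1.6042 m


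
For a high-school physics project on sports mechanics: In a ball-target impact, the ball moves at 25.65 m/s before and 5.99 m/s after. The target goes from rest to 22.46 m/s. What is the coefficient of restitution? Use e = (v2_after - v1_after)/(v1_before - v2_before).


e = (v2_after - v1_after) / (v1_before - v2_before)
Numerator = 22.46 - 5.99 = 16.47
Denominator = 25.65 - 0 = 25.65
e = 16.47 / 25.65 = 0.6421

0.6421


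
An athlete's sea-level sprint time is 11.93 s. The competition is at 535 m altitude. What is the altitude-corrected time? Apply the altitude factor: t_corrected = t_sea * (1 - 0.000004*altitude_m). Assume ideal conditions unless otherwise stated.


Correction factor = 1 - 0.000004 * 535 = 0.99786
t_corrected = t_sea * factor = 11.93 * 0.99786
t_corrected = 11.9045 s

11.9045 s


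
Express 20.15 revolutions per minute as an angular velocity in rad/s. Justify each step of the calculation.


omega = RPM * 2 * pi / 60
omega = 20.15 * 2 * 3.14159 / 60
omega = 126.6062 / 60 = 2.1101 rad/s

2.1101 rad/s


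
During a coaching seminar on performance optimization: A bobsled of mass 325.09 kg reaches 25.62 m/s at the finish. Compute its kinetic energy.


KE = 0.5 * m * v^2
KE = 0.5 * 325.09 * 25.62^2
KE = 0.5 * 325.09 * 656.3844 = 106692.0023 J

106692.0023 J


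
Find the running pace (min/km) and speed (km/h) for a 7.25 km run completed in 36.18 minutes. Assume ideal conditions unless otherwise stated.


Pace = time / distance = 36.18 min / 7.25 km = 4.9903 min/km
Speed = distance / time_in_hours = 7.25 / 0.603 hr
Speed = 12.0232 km/h

4.9903 min/km, 12.0232 km/h


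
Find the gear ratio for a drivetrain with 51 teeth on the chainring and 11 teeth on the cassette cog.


GR = front_teeth / rear_teeth
GR = 51 / 11
GR = 4.6364

4.6364


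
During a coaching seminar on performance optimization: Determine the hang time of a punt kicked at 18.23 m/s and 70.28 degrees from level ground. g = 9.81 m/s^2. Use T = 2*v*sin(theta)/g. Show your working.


T = 2*v*sin(theta)/g
sin(theta) = sin(70.28 deg) = 0.9414
T = 2*18.23*0.9414 / 9.81
T = 34.3217 / 9.81 = 3.4986 s

3.4986 s


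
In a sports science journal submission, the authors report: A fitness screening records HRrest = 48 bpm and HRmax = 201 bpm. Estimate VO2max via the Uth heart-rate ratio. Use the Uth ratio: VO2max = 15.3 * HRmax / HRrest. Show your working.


VO2max = 15.3 * HRmax / HRrest
VO2max = 15.3 * 201 / 48
VO2max = 3075.3 / 48 = 64.0688 mL/kg/min

64.0688 mL/kg/min


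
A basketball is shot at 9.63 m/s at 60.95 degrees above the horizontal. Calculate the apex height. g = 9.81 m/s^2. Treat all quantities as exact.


H = (v*sin(theta))^2 / (2*g)
vy = v*sin(theta) = 9.63 * sin(60.95 deg) = 8.4185 m/s
H = vy^2 / (2*g) = 70.8713 / (2*9.81)
H = 70.8713 / 19.62 = 3.6122 m

3.6122 m


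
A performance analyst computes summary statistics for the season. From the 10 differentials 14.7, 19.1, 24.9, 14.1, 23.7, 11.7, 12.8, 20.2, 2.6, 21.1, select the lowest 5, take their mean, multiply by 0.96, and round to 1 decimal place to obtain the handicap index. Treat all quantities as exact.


All differentials: 14.7, 19.1, 24.9, 14.1, 23.7, 11.7, 12.8, 20.2, 2.6, 21.1
Sorted: 2.6, 11.7, 12.8, 14.1, 14.7, 19.1, 20.2, 21.1, 23.7, 24.9
Best 5: 2.6, 11.7, 12.8, 14.1, 14.7
Average of best = 55.9 / 5 = 11.18
Raw index = 11.18 * 0.96 = 10.7328
Handicap index = round(10.7328, 1) = 10.7

10.7


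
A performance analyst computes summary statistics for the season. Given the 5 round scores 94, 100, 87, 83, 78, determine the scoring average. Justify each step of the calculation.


Average = sum / n
Sum = 442
Average = 442 / 5 = 88.4

88.4


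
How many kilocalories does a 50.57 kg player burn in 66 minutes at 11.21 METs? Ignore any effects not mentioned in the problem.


kcal = MET * mass * time_hr
Convert time: 66 min = 1.1 hr
kcal = 11.21 * 50.57 * 1.1
kcal = 623.5787 kcal

623.5787 kcal


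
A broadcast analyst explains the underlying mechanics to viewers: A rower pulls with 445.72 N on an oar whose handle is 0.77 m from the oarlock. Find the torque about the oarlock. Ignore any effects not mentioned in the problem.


tau = F * d
tau = 445.72 * 0.77
tau = 343.2044 N*m

343.2044 N*m


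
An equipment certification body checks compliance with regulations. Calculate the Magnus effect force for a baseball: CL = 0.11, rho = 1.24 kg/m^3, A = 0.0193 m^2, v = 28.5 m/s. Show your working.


FM = 0.5 * CL * rho * A * v^2
FM = 0.5 * 0.11 * 1.24 * 0.0193 * 28.5^2
v^2 = 812.25
FM = 0.5 * 0.11 * 1.24 * 0.0193 * 812.25 = 1.0691 N

1.0691 N


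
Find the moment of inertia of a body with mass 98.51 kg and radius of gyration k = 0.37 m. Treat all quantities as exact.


I = m * k^2
I = 98.51 * 0.37^2
I = 98.51 * 0.1369 = 13.486 kg*m^2

13.486 kg*m^2


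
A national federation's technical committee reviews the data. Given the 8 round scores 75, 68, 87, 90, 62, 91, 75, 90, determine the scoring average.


Average = sum / n
Sum = 638
Average = 638 / 8 = 79.75

79.75


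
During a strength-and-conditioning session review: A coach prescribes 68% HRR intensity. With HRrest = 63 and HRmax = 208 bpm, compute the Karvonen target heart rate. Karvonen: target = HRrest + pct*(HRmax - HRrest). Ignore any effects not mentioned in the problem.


Target = HRrest + pct*(HRmax - HRrest)
Heart rate reserve = HRmax - HRrest = 208 - 63 = 145 bpm
Fraction = 68% = 0.68
Target = 63 + 0.68 * 145
Target = 63 + 98.6 = 161.6 bpm

161.6 bpm


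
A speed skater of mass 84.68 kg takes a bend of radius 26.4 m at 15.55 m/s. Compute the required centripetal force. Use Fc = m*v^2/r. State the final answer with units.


Fc = m * v^2 / r
v^2 = 15.55^2 = 241.8025
Fc = 84.68 * 241.8025 / 26.4
Fc = 20475.8357 / 26.4 = 775.5998 N

775.5998 N


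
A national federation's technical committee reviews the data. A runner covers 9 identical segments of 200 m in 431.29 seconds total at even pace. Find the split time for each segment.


Split time = total_time / n_laps = 431.29 / 9
Split time = 47.9211 s per lap

47.9211 s


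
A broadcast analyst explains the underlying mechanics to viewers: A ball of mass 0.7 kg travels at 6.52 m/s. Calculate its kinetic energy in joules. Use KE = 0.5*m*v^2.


KE = 0.5 * m * v^2
KE = 0.5 * 0.7 * 6.52^2
KE = 0.5 * 0.7 * 42.5104 = 14.8786 J

14.8786 J


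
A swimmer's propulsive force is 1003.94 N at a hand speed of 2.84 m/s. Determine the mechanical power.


P = F * v
P = 1003.94 * 2.84
P = 2851.1896 W

2851.1896 W


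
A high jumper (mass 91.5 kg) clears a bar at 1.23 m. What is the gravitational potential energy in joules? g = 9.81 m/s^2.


PE = m * g * h
PE = 91.5 * 9.81 * 1.23
PE = 897.615 * 1.23 = 1104.0665 J

1104.0665 J


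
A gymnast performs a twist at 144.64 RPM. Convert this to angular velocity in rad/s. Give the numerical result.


omega = RPM * 2 * pi / 60
omega = 144.64 * 2 * 3.14159 / 60
omega = 908.7999 / 60 = 15.1467 rad/s

15.1467 rad/s


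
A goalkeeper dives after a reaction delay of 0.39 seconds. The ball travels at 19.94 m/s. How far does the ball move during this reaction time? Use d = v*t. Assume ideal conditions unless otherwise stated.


d = v * t
d = 19.94 * 0.39
d = 7.7766 m

7.7766 m


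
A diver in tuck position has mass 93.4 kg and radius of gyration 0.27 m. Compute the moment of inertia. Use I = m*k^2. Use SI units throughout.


I = m * k^2
I = 93.4 * 0.27^2
I = 93.4 * 0.0729 = 6.8089 kg*m^2

6.8089 kg*m^2


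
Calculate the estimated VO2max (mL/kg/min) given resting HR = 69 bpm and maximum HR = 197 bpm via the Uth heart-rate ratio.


VO2max = 15.3 * HRmax / HRrest
VO2max = 15.3 * 197 / 69
VO2max = 3014.1 / 69 = 43.6826 mL/kg/min

43.6826 mL/kg/min


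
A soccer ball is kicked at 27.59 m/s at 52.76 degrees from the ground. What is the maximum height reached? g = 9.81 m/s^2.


H = (v*sin(theta))^2 / (2*g)
vy = v*sin(theta) = 27.59 * sin(52.76 deg) = 21.9646 m/s
H = vy^2 / (2*g) = 482.4441 / (2*9.81)
H = 482.4441 / 19.62 = 24.5894 m

24.5894 m


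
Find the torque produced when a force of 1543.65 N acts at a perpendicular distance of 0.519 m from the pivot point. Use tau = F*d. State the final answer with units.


tau = F * d
tau = 1543.65 * 0.519
tau = 801.1544 N*m

801.1544 N*m


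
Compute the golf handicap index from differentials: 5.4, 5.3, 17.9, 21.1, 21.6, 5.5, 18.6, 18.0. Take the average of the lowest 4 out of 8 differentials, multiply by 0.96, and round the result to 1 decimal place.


All differentials: 5.4, 5.3, 17.9, 21.1, 21.6, 5.5, 18.6, 18.0
Sorted: 5.3, 5.4, 5.5, 17.9, 18.0, 18.6, 21.1, 21.6
Best 4: 5.3, 5.4, 5.5, 17.9
Average of best = 34.1 / 4 = 8.525
Raw index = 8.525 * 0.96 = 8.184
Handicap index = round(8.184, 1) = 8.2

8.2


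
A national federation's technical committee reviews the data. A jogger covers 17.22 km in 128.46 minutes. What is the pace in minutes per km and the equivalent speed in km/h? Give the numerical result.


Pace = time / distance = 128.46 min / 17.22 km = 7.4599 min/km
Speed = distance / time_in_hours = 17.22 / 2.141 hr
Speed = 8.043 km/h

7.4599 min/km, 8.043 km/h


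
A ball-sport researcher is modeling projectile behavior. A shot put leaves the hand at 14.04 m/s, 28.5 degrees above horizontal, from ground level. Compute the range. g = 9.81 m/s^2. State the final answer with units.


R = v^2 * sin(2*theta) / g
Convert angle to radians: theta = 28.5 deg = 0.4974 rad
sin(2*theta) = sin(0.9948) = 0.8387
R = 14.04^2 * 0.8387 / 9.81
R = 197.1216 * 0.8387 / 9.81 = 16.8522 m

16.8522 m


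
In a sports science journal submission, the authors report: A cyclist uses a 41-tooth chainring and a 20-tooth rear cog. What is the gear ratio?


GR = front_teeth / rear_teeth
GR = 41 / 20
GR = 2.05

2.05


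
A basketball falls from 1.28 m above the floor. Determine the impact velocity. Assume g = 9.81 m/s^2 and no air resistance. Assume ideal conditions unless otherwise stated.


v = sqrt(2 * g * h)
v = sqrt(2 * 9.81 * 1.28)
v = sqrt(25.1136) = 5.0113 m/s

5.0113 m/s


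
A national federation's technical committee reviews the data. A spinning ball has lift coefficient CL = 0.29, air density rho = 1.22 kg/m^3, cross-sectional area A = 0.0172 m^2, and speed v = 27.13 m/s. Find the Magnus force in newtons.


FM = 0.5 * CL * rho * A * v^2
FM = 0.5 * 0.29 * 1.22 * 0.0172 * 27.13^2
v^2 = 736.0369
FM = 0.5 * 0.29 * 1.22 * 0.0172 * 736.0369 = 2.2395 N

2.2395 N


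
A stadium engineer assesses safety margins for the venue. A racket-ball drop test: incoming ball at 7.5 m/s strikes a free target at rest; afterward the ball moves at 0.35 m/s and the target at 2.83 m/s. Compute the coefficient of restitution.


e = (v2_after - v1_after) / (v1_before - v2_before)
Numerator = 2.83 - 0.35 = 2.48
Denominator = 7.5 - 0 = 7.5
e = 2.48 / 7.5 = 0.3307

0.3307


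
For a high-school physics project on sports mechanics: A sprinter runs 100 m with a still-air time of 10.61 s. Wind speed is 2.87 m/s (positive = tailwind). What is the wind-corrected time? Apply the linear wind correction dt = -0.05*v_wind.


dt = -0.05 * v_wind = -0.05 * 2.87 = -0.1435 s
t_corrected = t_still + dt = 10.61 + (-0.1435)
t_corrected = 10.4665 s

10.4665 s


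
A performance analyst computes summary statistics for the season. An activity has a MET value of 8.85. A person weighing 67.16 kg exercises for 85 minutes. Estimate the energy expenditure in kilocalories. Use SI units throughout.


kcal = MET * mass * time_hr
Convert time: 85 min = 1.4167 hr
kcal = 8.85 * 67.16 * 1.4167
kcal = 842.0185 kcal

842.0185 kcal


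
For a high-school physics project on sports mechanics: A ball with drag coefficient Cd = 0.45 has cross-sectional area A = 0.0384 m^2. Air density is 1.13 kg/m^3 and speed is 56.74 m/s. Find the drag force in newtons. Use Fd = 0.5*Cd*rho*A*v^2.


Fd = 0.5 * Cd * rho * A * v^2
Fd = 0.5 * 0.45 * 1.13 * 0.0384 * 56.74^2
v^2 = 3219.4276
Fd = 0.5 * 0.45 * 1.13 * 0.0384 * 3219.4276 = 31.4319 N

31.4319 N


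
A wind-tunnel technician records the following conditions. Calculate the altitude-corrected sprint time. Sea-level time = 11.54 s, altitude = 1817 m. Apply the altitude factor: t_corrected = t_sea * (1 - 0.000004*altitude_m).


Correction factor = 1 - 0.000004 * 1817 = 0.992732
t_corrected = t_sea * factor = 11.54 * 0.992732
t_corrected = 11.4561 s

11.4561 s


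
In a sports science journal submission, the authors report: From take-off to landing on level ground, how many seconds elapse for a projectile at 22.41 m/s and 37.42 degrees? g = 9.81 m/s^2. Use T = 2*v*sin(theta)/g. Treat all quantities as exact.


T = 2*v*sin(theta)/g
sin(theta) = sin(37.42 deg) = 0.6077
T = 2*22.41*0.6077 / 9.81
T = 27.235 / 9.81 = 2.7762 s

2.7762 s


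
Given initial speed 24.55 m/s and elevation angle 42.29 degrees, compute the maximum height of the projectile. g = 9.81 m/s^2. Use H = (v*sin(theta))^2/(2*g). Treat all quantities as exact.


H = (v*sin(theta))^2 / (2*g)
vy = v*sin(theta) = 24.55 * sin(42.29 deg) = 16.5193 m/s
H = vy^2 / (2*g) = 272.8869 / (2*9.81)
H = 272.8869 / 19.62 = 13.9086 m

13.9086 m


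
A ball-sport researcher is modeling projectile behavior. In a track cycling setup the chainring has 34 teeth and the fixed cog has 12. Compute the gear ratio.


GR = front_teeth / rear_teeth
GR = 34 / 12
GR = 2.8333

2.8333


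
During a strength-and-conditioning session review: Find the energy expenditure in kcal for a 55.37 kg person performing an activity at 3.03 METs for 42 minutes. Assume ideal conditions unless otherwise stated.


kcal = MET * mass * time_hr
Convert time: 42 min = 0.7 hr
kcal = 3.03 * 55.37 * 0.7
kcal = 117.4398 kcal

117.4398 kcal


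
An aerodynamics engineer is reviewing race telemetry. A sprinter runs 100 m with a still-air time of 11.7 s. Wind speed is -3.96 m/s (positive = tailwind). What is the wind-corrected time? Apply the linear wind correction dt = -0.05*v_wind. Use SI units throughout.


dt = -0.05 * v_wind = -0.05 * -3.96 = 0.198 s
t_corrected = t_still + dt = 11.7 + (0.198)
t_corrected = 11.898 s

11.898 s
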